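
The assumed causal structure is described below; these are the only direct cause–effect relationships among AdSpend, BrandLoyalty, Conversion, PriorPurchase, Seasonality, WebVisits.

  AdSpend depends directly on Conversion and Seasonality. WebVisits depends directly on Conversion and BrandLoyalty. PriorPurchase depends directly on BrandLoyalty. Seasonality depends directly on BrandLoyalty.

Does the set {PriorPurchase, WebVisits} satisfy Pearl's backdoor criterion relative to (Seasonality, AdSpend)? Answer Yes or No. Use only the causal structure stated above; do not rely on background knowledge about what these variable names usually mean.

Backdoor paths from Seasonality to AdSpend (paths whose first edge points into Seasonality):
  P1: Seasonality <- BrandLoyalty -> WebVisits <- Conversion -> AdSpend
Condition 1 (no descendant of Seasonality in the set): holds — descendants of Seasonality are {AdSpend}; none are in {PriorPurchase, WebVisits}.
Condition 2 (every backdoor path blocked by {PriorPurchase, WebVisits}):
  P1: open — collider(s) WebVisits are conditioned on (or have a conditioned descendant) and no non-collider on the path is in the set.
{PriorPurchase, WebVisits} does not satisfy the backdoor criterion.

No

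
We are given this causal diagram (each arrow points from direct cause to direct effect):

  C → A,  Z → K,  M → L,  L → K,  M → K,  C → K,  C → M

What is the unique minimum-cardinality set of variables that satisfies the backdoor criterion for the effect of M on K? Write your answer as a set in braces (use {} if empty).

Variables eligible for adjustment (non-descendants of M, excluding M and K): {A, C, Z}.
Backdoor paths from M to K:
  P1: M <- C -> K
The empty set is not sufficient: P1 (M <- C -> K) has no collider blocking it and no conditioned non-collider, so it is open.
Try {C}:
  P1: blocked at fork node C ∈ conditioning set.
{C} contains no descendant of M and blocks every backdoor path.
No other singleton works — e.g. {Z} leaves P1 open — so {C} is the unique smallest valid adjustment set.

{C}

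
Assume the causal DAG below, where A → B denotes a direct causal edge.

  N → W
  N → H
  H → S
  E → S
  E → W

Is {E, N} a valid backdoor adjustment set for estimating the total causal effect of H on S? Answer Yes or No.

Yes

Backdoor paths from H to S (paths whose first edge points into H):
  P1: H <- N -> W <- E -> S
Condition 1 (no descendant of H in the set): holds — descendants of H are {S}; none are in {E, N}.
Condition 2 (every backdoor path blocked by {E, N}):
  P1: blocked at fork node N ∈ conditioning set.
{E, N} satisfies the backdoor criterion.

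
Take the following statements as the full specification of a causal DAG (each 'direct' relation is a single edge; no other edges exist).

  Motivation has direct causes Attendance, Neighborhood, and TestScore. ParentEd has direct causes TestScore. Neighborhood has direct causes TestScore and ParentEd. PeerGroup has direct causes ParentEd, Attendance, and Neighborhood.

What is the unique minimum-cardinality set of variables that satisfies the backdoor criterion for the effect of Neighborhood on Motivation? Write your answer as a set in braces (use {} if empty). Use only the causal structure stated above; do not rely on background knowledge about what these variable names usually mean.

Variables eligible for adjustment (non-descendants of Neighborhood, excluding Neighborhood and Motivation): {Attendance, ParentEd, TestScore}.
Backdoor paths from Neighborhood to Motivation:
  P1: Neighborhood <- TestScore -> ParentEd -> PeerGroup <- Attendance -> Motivation
  P2: Neighborhood <- TestScore -> Motivation
  P3: Neighborhood <- ParentEd <- TestScore -> Motivation
  P4: Neighborhood <- ParentEd -> PeerGroup <- Attendance -> Motivation
The empty set is not sufficient: P2 (Neighborhood <- TestScore -> Motivation) has no collider blocking it and no conditioned non-collider, so it is open.
Try {TestScore}:
  P1: blocked at fork node TestScore ∈ conditioning set.
  P2: blocked at fork node TestScore ∈ conditioning set.
  P3: blocked at fork node TestScore ∈ conditioning set.
  P4: blocked at collider PeerGroup (neither it nor any descendant is in the conditioning set).
{TestScore} contains no descendant of Neighborhood and blocks every backdoor path.
No other singleton works — e.g. {Attendance} leaves P2 open — so {TestScore} is the unique smallest valid adjustment set.

{TestScore}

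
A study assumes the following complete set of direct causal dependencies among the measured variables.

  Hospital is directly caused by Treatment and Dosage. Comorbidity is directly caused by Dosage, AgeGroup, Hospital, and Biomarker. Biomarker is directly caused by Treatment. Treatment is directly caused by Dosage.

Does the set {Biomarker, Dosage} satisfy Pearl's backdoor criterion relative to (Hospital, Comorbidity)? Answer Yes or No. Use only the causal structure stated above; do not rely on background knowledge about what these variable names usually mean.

Yes

Backdoor paths from Hospital to Comorbidity (paths whose first edge points into Hospital):
  P1: Hospital <- Dosage -> Treatment -> Biomarker -> Comorbidity
  P2: Hospital <- Dosage -> Comorbidity
  P3: Hospital <- Treatment <- Dosage -> Comorbidity
  P4: Hospital <- Treatment -> Biomarker -> Comorbidity
Condition 1 (no descendant of Hospital in the set): holds — descendants of Hospital are {Comorbidity}; none are in {Biomarker, Dosage}.
Condition 2 (every backdoor path blocked by {Biomarker, Dosage}):
  P1: blocked at fork node Dosage ∈ conditioning set.
  P2: blocked at fork node Dosage ∈ conditioning set.
  P3: blocked at fork node Dosage ∈ conditioning set.
  P4: blocked at chain node Biomarker ∈ conditioning set.
{Biomarker, Dosage} satisfies the backdoor criterion.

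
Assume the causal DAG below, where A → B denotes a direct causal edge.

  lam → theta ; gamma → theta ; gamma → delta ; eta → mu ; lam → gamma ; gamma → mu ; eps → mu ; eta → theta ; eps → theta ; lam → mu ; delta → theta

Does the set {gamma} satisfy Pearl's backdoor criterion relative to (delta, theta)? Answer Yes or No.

Backdoor paths from delta to theta (paths whose first edge points into delta):
  P1: delta <- gamma <- lam -> mu <- eps -> theta
  P2: delta <- gamma <- lam -> mu <- eta -> theta
  P3: delta <- gamma <- lam -> theta
  P4: delta <- gamma -> mu <- eps -> theta
  P5: delta <- gamma -> mu <- lam -> theta
  P6: delta <- gamma -> mu <- eta -> theta
  P7: delta <- gamma -> theta
Condition 1 (no descendant of delta in the set): holds — descendants of delta are {theta}; none are in {gamma}.
Condition 2 (every backdoor path blocked by {gamma}):
  P1: blocked at chain node gamma ∈ conditioning set.
  P2: blocked at chain node gamma ∈ conditioning set.
  P3: blocked at chain node gamma ∈ conditioning set.
  P4: blocked at fork node gamma ∈ conditioning set.
  P5: blocked at fork node gamma ∈ conditioning set.
  P6: blocked at fork node gamma ∈ conditioning set.
  P7: blocked at fork node gamma ∈ conditioning set.
{gamma} satisfies the backdoor criterion.

Yes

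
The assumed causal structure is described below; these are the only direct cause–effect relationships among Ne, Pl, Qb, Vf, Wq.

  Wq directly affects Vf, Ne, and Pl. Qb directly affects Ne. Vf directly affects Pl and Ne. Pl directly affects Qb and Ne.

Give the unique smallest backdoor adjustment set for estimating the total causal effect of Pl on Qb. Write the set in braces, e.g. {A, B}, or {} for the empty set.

{}

Variables eligible for adjustment (non-descendants of Pl, excluding Pl and Qb): {Vf, Wq}.
Backdoor paths from Pl to Qb:
  P1: Pl <- Wq -> Vf -> Ne <- Qb
  P2: Pl <- Wq -> Ne <- Qb
  P3: Pl <- Vf <- Wq -> Ne <- Qb
  P4: Pl <- Vf -> Ne <- Qb
Each backdoor path contains an unconditioned collider, so every path is already blocked with the empty conditioning set:
  P1: blocked at collider Ne (neither it nor any descendant is in the conditioning set).
  P2: blocked at collider Ne (neither it nor any descendant is in the conditioning set).
  P3: blocked at collider Ne (neither it nor any descendant is in the conditioning set).
  P4: blocked at collider Ne (neither it nor any descendant is in the conditioning set).
The empty set is therefore the unique smallest valid set.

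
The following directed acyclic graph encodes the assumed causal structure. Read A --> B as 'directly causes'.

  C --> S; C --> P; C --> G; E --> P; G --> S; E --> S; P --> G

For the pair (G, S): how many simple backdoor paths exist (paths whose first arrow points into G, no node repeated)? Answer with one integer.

4

A backdoor path from G to S is any simple undirected path whose first edge points into G (i.e. leaves G via a parent).
Parents of G: {C, P}.
Enumerating:
  P1: G <- C -> P <- E -> S
  P2: G <- C -> S
  P3: G <- P <- E -> S
  P4: G <- P <- C -> S
That exhausts the simple backdoor paths. Count: 4.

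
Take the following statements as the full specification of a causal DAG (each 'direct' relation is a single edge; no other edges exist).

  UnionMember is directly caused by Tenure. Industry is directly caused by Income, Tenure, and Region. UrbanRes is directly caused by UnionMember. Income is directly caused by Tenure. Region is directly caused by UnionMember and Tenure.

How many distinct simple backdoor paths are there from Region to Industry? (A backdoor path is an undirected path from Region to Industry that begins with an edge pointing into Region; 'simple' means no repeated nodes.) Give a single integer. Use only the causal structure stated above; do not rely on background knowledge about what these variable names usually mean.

A backdoor path from Region to Industry is any simple undirected path whose first edge points into Region (i.e. leaves Region via a parent).
Parents of Region: {Tenure, UnionMember}.
Enumerating:
  P1: Region <- Tenure -> Income -> Industry
  P2: Region <- Tenure -> Industry
  P3: Region <- UnionMember <- Tenure -> Income -> Industry
  P4: Region <- UnionMember <- Tenure -> Industry
That exhausts the simple backdoor paths. Count: 4.

4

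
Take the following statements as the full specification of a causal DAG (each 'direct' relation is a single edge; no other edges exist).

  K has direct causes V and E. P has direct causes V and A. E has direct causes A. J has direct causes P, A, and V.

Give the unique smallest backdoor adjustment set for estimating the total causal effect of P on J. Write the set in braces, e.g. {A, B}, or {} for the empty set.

Variables eligible for adjustment (non-descendants of P, excluding P and J): {A, E, K, V}.
Backdoor paths from P to J:
  P1: P <- A -> E -> K <- V -> J
  P2: P <- A -> J
  P3: P <- V -> K <- E <- A -> J
  P4: P <- V -> J
The empty set is not sufficient: P2 (P <- A -> J) has no collider blocking it and no conditioned non-collider, so it is open.
Try {A, V}:
  P1: blocked at fork node A ∈ conditioning set.
  P2: blocked at fork node A ∈ conditioning set.
  P3: blocked at fork node V ∈ conditioning set.
  P4: blocked at fork node V ∈ conditioning set.
{A, V} contains no descendant of P and blocks every backdoor path.
Every element of {A, V} is needed (dropping A leaves P2 open; dropping V leaves P4 open), so no proper subset is valid.
Among all size-2 subsets of the eligible variables, only {A, V} blocks every backdoor path, so it is the unique smallest valid adjustment set.

{A, V}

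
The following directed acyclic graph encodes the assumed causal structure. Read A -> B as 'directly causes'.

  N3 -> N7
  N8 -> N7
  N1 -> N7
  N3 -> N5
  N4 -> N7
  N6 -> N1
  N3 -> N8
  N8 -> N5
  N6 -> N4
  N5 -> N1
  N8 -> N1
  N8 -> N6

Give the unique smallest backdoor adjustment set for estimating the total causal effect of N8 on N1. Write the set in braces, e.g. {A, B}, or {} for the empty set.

{N3}

Variables eligible for adjustment (non-descendants of N8, excluding N8 and N1): {N3}.
Backdoor paths from N8 to N1:
  P1: N8 <- N3 -> N5 -> N1
  P2: N8 <- N3 -> N7 <- N4 <- N6 -> N1
  P3: N8 <- N3 -> N7 <- N1
The empty set is not sufficient: P1 (N8 <- N3 -> N5 -> N1) has no collider blocking it and no conditioned non-collider, so it is open.
Try {N3}:
  P1: blocked at fork node N3 ∈ conditioning set.
  P2: blocked at fork node N3 ∈ conditioning set.
  P3: blocked at fork node N3 ∈ conditioning set.
{N3} contains no descendant of N8 and blocks every backdoor path.
{N3} is the unique smallest valid adjustment set.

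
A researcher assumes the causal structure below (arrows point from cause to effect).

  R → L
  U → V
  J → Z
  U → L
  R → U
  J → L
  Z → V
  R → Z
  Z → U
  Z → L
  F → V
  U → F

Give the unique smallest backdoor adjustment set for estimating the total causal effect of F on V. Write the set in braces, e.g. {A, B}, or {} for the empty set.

{U}

Variables eligible for adjustment (non-descendants of F, excluding F and V): {J, L, R, U, Z}.
Backdoor paths from F to V:
  P1: F <- U <- R -> Z -> V
  P2: F <- U <- R -> L <- J -> Z -> V
  P3: F <- U <- R -> L <- Z -> V
  P4: F <- U <- Z -> V
  P5: F <- U -> L <- R -> Z -> V
  P6: F <- U -> L <- J -> Z -> V
  P7: F <- U -> L <- Z -> V
  P8: F <- U -> V
The empty set is not sufficient: P1 (F <- U <- R -> Z -> V) has no collider blocking it and no conditioned non-collider, so it is open.
Try {U}:
  P1: blocked at chain node U ∈ conditioning set.
  P2: blocked at chain node U ∈ conditioning set.
  P3: blocked at chain node U ∈ conditioning set.
  P4: blocked at chain node U ∈ conditioning set.
  P5: blocked at fork node U ∈ conditioning set.
  P6: blocked at fork node U ∈ conditioning set.
  P7: blocked at fork node U ∈ conditioning set.
  P8: blocked at fork node U ∈ conditioning set.
{U} contains no descendant of F and blocks every backdoor path.
No other singleton works — e.g. {R} leaves P4 open — so {U} is the unique smallest valid adjustment set.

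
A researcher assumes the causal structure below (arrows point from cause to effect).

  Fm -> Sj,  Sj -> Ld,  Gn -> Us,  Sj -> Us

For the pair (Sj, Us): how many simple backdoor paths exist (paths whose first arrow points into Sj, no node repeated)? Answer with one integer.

0

A backdoor path from Sj to Us is any simple undirected path whose first edge points into Sj (i.e. leaves Sj via a parent).
Parents of Sj: {Fm}.
No simple path from any parent of Sj reaches Us without revisiting Sj, so there are no backdoor paths.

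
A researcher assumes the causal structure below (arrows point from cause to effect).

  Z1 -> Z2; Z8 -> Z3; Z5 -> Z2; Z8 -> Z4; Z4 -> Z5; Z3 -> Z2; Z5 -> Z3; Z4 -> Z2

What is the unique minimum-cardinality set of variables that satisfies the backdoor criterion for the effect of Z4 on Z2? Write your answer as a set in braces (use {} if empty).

Variables eligible for adjustment (non-descendants of Z4, excluding Z4 and Z2): {Z1, Z8}.
Backdoor paths from Z4 to Z2:
  P1: Z4 <- Z8 -> Z3 <- Z5 -> Z2
  P2: Z4 <- Z8 -> Z3 -> Z2
The empty set is not sufficient: P2 (Z4 <- Z8 -> Z3 -> Z2) has no collider blocking it and no conditioned non-collider, so it is open.
Try {Z8}:
  P1: blocked at fork node Z8 ∈ conditioning set.
  P2: blocked at fork node Z8 ∈ conditioning set.
{Z8} contains no descendant of Z4 and blocks every backdoor path.
No other singleton works — e.g. {Z1} leaves P2 open — so {Z8} is the unique smallest valid adjustment set.

{Z8}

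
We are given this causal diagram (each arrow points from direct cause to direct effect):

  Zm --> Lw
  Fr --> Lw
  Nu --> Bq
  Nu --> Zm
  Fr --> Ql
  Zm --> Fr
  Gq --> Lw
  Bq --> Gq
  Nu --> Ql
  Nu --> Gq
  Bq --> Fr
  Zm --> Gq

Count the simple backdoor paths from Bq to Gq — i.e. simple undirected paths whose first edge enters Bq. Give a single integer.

8

A backdoor path from Bq to Gq is any simple undirected path whose first edge points into Bq (i.e. leaves Bq via a parent).
Parents of Bq: {Nu}.
Enumerating:
  P1: Bq <- Nu -> Zm -> Gq
  P2: Bq <- Nu -> Zm -> Fr -> Lw <- Gq
  P3: Bq <- Nu -> Zm -> Lw <- Gq
  P4: Bq <- Nu -> Gq
  P5: Bq <- Nu -> Ql <- Fr <- Zm -> Gq
  P6: Bq <- Nu -> Ql <- Fr <- Zm -> Lw <- Gq
  P7: Bq <- Nu -> Ql <- Fr -> Lw <- Zm -> Gq
  P8: Bq <- Nu -> Ql <- Fr -> Lw <- Gq
That exhausts the simple backdoor paths. Count: 8.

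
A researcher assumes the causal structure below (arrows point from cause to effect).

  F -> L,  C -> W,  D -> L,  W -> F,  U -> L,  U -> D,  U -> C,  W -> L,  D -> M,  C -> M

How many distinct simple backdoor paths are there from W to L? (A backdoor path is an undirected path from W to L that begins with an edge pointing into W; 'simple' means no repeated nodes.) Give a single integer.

A backdoor path from W to L is any simple undirected path whose first edge points into W (i.e. leaves W via a parent).
Parents of W: {C}.
Enumerating:
  P1: W <- C <- U -> D -> L
  P2: W <- C <- U -> L
  P3: W <- C -> M <- D <- U -> L
  P4: W <- C -> M <- D -> L
That exhausts the simple backdoor paths. Count: 4.

4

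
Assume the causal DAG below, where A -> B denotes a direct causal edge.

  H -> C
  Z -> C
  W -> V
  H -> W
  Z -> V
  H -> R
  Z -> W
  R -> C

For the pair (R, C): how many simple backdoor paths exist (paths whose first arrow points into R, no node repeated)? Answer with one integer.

3

A backdoor path from R to C is any simple undirected path whose first edge points into R (i.e. leaves R via a parent).
Parents of R: {H}.
Enumerating:
  P1: R <- H -> W <- Z -> C
  P2: R <- H -> W -> V <- Z -> C
  P3: R <- H -> C
That exhausts the simple backdoor paths. Count: 3.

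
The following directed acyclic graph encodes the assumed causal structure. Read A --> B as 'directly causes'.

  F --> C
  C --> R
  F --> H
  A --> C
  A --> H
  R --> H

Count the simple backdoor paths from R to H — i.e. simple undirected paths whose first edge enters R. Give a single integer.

A backdoor path from R to H is any simple undirected path whose first edge points into R (i.e. leaves R via a parent).
Parents of R: {C}.
Enumerating:
  P1: R <- C <- A -> H
  P2: R <- C <- F -> H
That exhausts the simple backdoor paths. Count: 2.

2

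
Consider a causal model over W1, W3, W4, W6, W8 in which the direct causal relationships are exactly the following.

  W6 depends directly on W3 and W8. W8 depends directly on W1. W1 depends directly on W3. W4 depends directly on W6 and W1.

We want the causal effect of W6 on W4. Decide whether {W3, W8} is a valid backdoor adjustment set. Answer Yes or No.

Backdoor paths from W6 to W4 (paths whose first edge points into W6):
  P1: W6 <- W3 -> W1 -> W4
  P2: W6 <- W8 <- W1 -> W4
Condition 1 (no descendant of W6 in the set): holds — descendants of W6 are {W4}; none are in {W3, W8}.
Condition 2 (every backdoor path blocked by {W3, W8}):
  P1: blocked at fork node W3 ∈ conditioning set.
  P2: blocked at chain node W8 ∈ conditioning set.
{W3, W8} satisfies the backdoor criterion.

Yes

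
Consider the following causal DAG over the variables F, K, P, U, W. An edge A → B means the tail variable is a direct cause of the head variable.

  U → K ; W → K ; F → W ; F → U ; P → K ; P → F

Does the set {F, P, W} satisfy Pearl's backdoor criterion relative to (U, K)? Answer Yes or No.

Backdoor paths from U to K (paths whose first edge points into U):
  P1: U <- F <- P -> K
  P2: U <- F -> W -> K
Condition 1 (no descendant of U in the set): holds — descendants of U are {K}; none are in {F, P, W}.
Condition 2 (every backdoor path blocked by {F, P, W}):
  P1: blocked at chain node F ∈ conditioning set.
  P2: blocked at fork node F ∈ conditioning set.
{F, P, W} satisfies the backdoor criterion.

Yes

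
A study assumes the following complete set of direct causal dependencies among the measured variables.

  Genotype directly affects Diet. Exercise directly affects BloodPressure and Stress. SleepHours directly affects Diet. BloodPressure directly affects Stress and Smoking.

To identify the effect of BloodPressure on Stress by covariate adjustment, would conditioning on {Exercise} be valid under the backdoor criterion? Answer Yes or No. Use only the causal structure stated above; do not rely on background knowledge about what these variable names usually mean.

Yes

Backdoor paths from BloodPressure to Stress (paths whose first edge points into BloodPressure):
  P1: BloodPressure <- Exercise -> Stress
Condition 1 (no descendant of BloodPressure in the set): holds — descendants of BloodPressure are {Smoking, Stress}; none are in {Exercise}.
Condition 2 (every backdoor path blocked by {Exercise}):
  P1: blocked at fork node Exercise ∈ conditioning set.
{Exercise} satisfies the backdoor criterion.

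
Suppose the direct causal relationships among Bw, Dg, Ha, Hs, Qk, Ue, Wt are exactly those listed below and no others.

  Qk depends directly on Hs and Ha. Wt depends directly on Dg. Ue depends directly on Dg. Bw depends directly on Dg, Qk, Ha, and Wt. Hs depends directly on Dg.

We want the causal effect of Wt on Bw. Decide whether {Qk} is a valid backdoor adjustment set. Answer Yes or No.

Backdoor paths from Wt to Bw (paths whose first edge points into Wt):
  P1: Wt <- Dg -> Hs -> Qk <- Ha -> Bw
  P2: Wt <- Dg -> Hs -> Qk -> Bw
  P3: Wt <- Dg -> Bw
Condition 1 (no descendant of Wt in the set): holds — descendants of Wt are {Bw}; none are in {Qk}.
Condition 2 (every backdoor path blocked by {Qk}):
  P1: open — collider(s) Qk are conditioned on (or have a conditioned descendant) and no non-collider on the path is in the set.
  P2: blocked at chain node Qk ∈ conditioning set.
  P3: open — no interior node is in the conditioning set.
{Qk} does not satisfy the backdoor criterion.

No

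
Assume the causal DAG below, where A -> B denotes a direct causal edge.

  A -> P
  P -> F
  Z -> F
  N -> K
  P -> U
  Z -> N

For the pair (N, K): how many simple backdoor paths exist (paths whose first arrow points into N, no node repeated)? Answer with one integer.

A backdoor path from N to K is any simple undirected path whose first edge points into N (i.e. leaves N via a parent).
Parents of N: {Z}.
No simple path from any parent of N reaches K without revisiting N, so there are no backdoor paths.

0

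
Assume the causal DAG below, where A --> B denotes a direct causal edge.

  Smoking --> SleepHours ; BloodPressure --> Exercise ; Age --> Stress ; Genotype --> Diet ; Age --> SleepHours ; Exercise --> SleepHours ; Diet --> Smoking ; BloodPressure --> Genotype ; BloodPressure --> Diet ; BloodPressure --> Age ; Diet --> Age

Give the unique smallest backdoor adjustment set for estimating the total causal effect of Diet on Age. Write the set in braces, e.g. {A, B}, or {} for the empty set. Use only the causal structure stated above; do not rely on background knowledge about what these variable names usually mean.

{BloodPressure}

Variables eligible for adjustment (non-descendants of Diet, excluding Diet and Age): {BloodPressure, Exercise, Genotype}.
Backdoor paths from Diet to Age:
  P1: Diet <- BloodPressure -> Age
  P2: Diet <- BloodPressure -> Exercise -> SleepHours <- Age
  P3: Diet <- Genotype <- BloodPressure -> Age
  P4: Diet <- Genotype <- BloodPressure -> Exercise -> SleepHours <- Age
The empty set is not sufficient: P1 (Diet <- BloodPressure -> Age) has no collider blocking it and no conditioned non-collider, so it is open.
Try {BloodPressure}:
  P1: blocked at fork node BloodPressure ∈ conditioning set.
  P2: blocked at fork node BloodPressure ∈ conditioning set.
  P3: blocked at fork node BloodPressure ∈ conditioning set.
  P4: blocked at fork node BloodPressure ∈ conditioning set.
{BloodPressure} contains no descendant of Diet and blocks every backdoor path.
No other singleton works — e.g. {Genotype} leaves P1 open — so {BloodPressure} is the unique smallest valid adjustment set.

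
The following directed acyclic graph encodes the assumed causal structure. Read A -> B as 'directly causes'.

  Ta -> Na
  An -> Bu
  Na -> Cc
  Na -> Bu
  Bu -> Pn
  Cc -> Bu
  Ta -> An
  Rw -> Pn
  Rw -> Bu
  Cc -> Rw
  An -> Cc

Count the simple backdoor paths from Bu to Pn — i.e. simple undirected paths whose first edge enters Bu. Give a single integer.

6

A backdoor path from Bu to Pn is any simple undirected path whose first edge points into Bu (i.e. leaves Bu via a parent).
Parents of Bu: {An, Cc, Na, Rw}.
Enumerating:
  P1: Bu <- Na <- Ta -> An -> Cc -> Rw -> Pn
  P2: Bu <- Na -> Cc -> Rw -> Pn
  P3: Bu <- An <- Ta -> Na -> Cc -> Rw -> Pn
  P4: Bu <- An -> Cc -> Rw -> Pn
  P5: Bu <- Cc -> Rw -> Pn
  P6: Bu <- Rw -> Pn
That exhausts the simple backdoor paths. Count: 6.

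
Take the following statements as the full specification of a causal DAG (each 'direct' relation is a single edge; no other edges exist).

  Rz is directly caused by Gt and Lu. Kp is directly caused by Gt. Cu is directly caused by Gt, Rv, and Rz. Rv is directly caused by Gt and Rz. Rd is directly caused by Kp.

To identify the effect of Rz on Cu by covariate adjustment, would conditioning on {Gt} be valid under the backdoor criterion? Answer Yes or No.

Backdoor paths from Rz to Cu (paths whose first edge points into Rz):
  P1: Rz <- Gt -> Rv -> Cu
  P2: Rz <- Gt -> Cu
Condition 1 (no descendant of Rz in the set): holds — descendants of Rz are {Cu, Rv}; none are in {Gt}.
Condition 2 (every backdoor path blocked by {Gt}):
  P1: blocked at fork node Gt ∈ conditioning set.
  P2: blocked at fork node Gt ∈ conditioning set.
{Gt} satisfies the backdoor criterion.

Yes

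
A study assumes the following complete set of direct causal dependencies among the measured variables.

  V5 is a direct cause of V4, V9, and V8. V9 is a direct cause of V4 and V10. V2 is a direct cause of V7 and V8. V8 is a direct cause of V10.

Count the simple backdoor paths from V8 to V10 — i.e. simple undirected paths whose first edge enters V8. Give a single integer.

A backdoor path from V8 to V10 is any simple undirected path whose first edge points into V8 (i.e. leaves V8 via a parent).
Parents of V8: {V2, V5}.
Enumerating:
  P1: V8 <- V5 -> V9 -> V10
  P2: V8 <- V5 -> V4 <- V9 -> V10
That exhausts the simple backdoor paths. Count: 2.

2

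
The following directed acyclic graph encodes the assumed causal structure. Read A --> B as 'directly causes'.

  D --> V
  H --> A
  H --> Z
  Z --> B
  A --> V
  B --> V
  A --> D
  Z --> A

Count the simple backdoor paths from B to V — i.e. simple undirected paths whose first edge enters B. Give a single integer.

4

A backdoor path from B to V is any simple undirected path whose first edge points into B (i.e. leaves B via a parent).
Parents of B: {Z}.
Enumerating:
  P1: B <- Z <- H -> A -> D -> V
  P2: B <- Z <- H -> A -> V
  P3: B <- Z -> A -> D -> V
  P4: B <- Z -> A -> V
That exhausts the simple backdoor paths. Count: 4.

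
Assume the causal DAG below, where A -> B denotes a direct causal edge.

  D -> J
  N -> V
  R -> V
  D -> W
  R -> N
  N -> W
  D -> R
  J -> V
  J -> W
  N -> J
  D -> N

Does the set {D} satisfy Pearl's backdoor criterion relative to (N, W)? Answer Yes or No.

Yes

Backdoor paths from N to W (paths whose first edge points into N):
  P1: N <- D -> R -> V <- J -> W
  P2: N <- D -> J -> W
  P3: N <- D -> W
  P4: N <- R <- D -> J -> W
  P5: N <- R <- D -> W
  P6: N <- R -> V <- J <- D -> W
  P7: N <- R -> V <- J -> W
Condition 1 (no descendant of N in the set): holds — descendants of N are {J, V, W}; none are in {D}.
Condition 2 (every backdoor path blocked by {D}):
  P1: blocked at fork node D ∈ conditioning set.
  P2: blocked at fork node D ∈ conditioning set.
  P3: blocked at fork node D ∈ conditioning set.
  P4: blocked at fork node D ∈ conditioning set.
  P5: blocked at fork node D ∈ conditioning set.
  P6: blocked at collider V (neither it nor any descendant is in the conditioning set).
  P7: blocked at collider V (neither it nor any descendant is in the conditioning set).
{D} satisfies the backdoor criterion.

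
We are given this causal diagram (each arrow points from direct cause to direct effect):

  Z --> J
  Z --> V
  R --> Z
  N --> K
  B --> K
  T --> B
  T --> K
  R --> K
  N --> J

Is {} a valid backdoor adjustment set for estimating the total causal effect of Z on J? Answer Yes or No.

Yes

Backdoor paths from Z to J (paths whose first edge points into Z):
  P1: Z <- R -> K <- N -> J
Condition 1 (no descendant of Z in the set): holds — descendants of Z are {J, V}; none are in {}.
Condition 2 (every backdoor path blocked by {}):
  P1: blocked at collider K (neither it nor any descendant is in the conditioning set).
{} satisfies the backdoor criterion.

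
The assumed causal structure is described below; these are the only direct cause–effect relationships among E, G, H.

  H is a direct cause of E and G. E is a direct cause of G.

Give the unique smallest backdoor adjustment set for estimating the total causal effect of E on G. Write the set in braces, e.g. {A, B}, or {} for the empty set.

{H}

Variables eligible for adjustment (non-descendants of E, excluding E and G): {H}.
Backdoor paths from E to G:
  P1: E <- H -> G
The empty set is not sufficient: P1 (E <- H -> G) has no collider blocking it and no conditioned non-collider, so it is open.
Try {H}:
  P1: blocked at fork node H ∈ conditioning set.
{H} contains no descendant of E and blocks every backdoor path.
{H} is the unique smallest valid adjustment set.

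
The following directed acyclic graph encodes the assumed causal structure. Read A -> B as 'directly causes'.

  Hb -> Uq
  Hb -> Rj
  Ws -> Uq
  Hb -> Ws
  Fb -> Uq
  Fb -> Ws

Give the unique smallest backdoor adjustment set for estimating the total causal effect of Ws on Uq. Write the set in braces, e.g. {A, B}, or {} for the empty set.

Variables eligible for adjustment (non-descendants of Ws, excluding Ws and Uq): {Fb, Hb, Rj}.
Backdoor paths from Ws to Uq:
  P1: Ws <- Hb -> Uq
  P2: Ws <- Fb -> Uq
The empty set is not sufficient: P1 (Ws <- Hb -> Uq) has no collider blocking it and no conditioned non-collider, so it is open.
Try {Fb, Hb}:
  P1: blocked at fork node Hb ∈ conditioning set.
  P2: blocked at fork node Fb ∈ conditioning set.
{Fb, Hb} contains no descendant of Ws and blocks every backdoor path.
Every element of {Fb, Hb} is needed (dropping Fb leaves P2 open; dropping Hb leaves P1 open), so no proper subset is valid.
Among all size-2 subsets of the eligible variables, only {Fb, Hb} blocks every backdoor path, so it is the unique smallest valid adjustment set.

{Fb, Hb}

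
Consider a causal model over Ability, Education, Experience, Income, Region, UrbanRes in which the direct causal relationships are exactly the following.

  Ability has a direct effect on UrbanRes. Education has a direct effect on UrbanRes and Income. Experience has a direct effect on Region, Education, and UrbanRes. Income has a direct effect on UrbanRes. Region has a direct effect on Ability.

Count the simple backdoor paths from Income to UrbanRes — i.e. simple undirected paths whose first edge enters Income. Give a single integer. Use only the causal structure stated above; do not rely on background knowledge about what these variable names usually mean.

A backdoor path from Income to UrbanRes is any simple undirected path whose first edge points into Income (i.e. leaves Income via a parent).
Parents of Income: {Education}.
Enumerating:
  P1: Income <- Education <- Experience -> Region -> Ability -> UrbanRes
  P2: Income <- Education <- Experience -> UrbanRes
  P3: Income <- Education -> UrbanRes
That exhausts the simple backdoor paths. Count: 3.

3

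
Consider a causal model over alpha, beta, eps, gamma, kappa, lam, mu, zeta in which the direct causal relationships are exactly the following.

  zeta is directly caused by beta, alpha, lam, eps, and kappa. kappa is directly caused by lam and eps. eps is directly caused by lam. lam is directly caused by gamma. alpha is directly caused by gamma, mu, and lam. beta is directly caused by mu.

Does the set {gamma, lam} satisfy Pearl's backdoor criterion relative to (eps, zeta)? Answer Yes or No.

Yes

Backdoor paths from eps to zeta (paths whose first edge points into eps):
  P1: eps <- lam <- gamma -> alpha <- mu -> beta -> zeta
  P2: eps <- lam <- gamma -> alpha -> zeta
  P3: eps <- lam -> kappa -> zeta
  P4: eps <- lam -> alpha <- mu -> beta -> zeta
  P5: eps <- lam -> alpha -> zeta
  P6: eps <- lam -> zeta
Condition 1 (no descendant of eps in the set): holds — descendants of eps are {kappa, zeta}; none are in {gamma, lam}.
Condition 2 (every backdoor path blocked by {gamma, lam}):
  P1: blocked at chain node lam ∈ conditioning set.
  P2: blocked at chain node lam ∈ conditioning set.
  P3: blocked at fork node lam ∈ conditioning set.
  P4: blocked at fork node lam ∈ conditioning set.
  P5: blocked at fork node lam ∈ conditioning set.
  P6: blocked at fork node lam ∈ conditioning set.
{gamma, lam} satisfies the backdoor criterion.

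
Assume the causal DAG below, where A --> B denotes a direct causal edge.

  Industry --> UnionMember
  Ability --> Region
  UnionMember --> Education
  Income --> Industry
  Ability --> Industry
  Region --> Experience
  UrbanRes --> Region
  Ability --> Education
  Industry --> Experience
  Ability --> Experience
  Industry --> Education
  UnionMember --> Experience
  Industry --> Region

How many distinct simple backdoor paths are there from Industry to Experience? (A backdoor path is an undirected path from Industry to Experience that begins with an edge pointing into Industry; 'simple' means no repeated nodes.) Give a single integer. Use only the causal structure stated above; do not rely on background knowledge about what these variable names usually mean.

A backdoor path from Industry to Experience is any simple undirected path whose first edge points into Industry (i.e. leaves Industry via a parent).
Parents of Industry: {Ability, Income}.
Enumerating:
  P1: Industry <- Ability -> Education <- UnionMember -> Experience
  P2: Industry <- Ability -> Region -> Experience
  P3: Industry <- Ability -> Experience
That exhausts the simple backdoor paths. Count: 3.

3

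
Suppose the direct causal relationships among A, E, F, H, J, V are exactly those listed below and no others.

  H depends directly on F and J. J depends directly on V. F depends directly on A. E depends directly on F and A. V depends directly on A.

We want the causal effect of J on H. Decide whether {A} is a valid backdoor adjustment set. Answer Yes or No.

Yes

Backdoor paths from J to H (paths whose first edge points into J):
  P1: J <- V <- A -> F -> H
  P2: J <- V <- A -> E <- F -> H
Condition 1 (no descendant of J in the set): holds — descendants of J are {H}; none are in {A}.
Condition 2 (every backdoor path blocked by {A}):
  P1: blocked at fork node A ∈ conditioning set.
  P2: blocked at fork node A ∈ conditioning set.
{A} satisfies the backdoor criterion.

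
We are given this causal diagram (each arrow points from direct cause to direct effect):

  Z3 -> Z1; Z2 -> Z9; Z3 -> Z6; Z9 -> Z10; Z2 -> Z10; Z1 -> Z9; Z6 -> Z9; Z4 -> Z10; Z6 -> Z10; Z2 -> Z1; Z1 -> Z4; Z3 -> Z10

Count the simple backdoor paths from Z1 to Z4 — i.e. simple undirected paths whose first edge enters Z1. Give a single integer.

A backdoor path from Z1 to Z4 is any simple undirected path whose first edge points into Z1 (i.e. leaves Z1 via a parent).
Parents of Z1: {Z2, Z3}.
Enumerating:
  P1: Z1 <- Z2 -> Z9 <- Z6 <- Z3 -> Z10 <- Z4
  P2: Z1 <- Z2 -> Z9 <- Z6 -> Z10 <- Z4
  P3: Z1 <- Z2 -> Z9 -> Z10 <- Z4
  P4: Z1 <- Z2 -> Z10 <- Z4
  P5: Z1 <- Z3 -> Z6 -> Z9 <- Z2 -> Z10 <- Z4
  P6: Z1 <- Z3 -> Z6 -> Z9 -> Z10 <- Z4
  P7: Z1 <- Z3 -> Z6 -> Z10 <- Z4
  P8: Z1 <- Z3 -> Z10 <- Z4
That exhausts the simple backdoor paths. Count: 8.

8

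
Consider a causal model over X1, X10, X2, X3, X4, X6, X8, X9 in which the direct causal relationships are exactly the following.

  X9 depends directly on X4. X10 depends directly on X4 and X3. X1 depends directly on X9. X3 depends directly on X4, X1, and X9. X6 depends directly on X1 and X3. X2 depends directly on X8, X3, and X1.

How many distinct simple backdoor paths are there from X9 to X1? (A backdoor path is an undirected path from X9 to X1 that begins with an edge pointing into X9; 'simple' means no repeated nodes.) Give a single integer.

A backdoor path from X9 to X1 is any simple undirected path whose first edge points into X9 (i.e. leaves X9 via a parent).
Parents of X9: {X4}.
Enumerating:
  P1: X9 <- X4 -> X3 <- X1
  P2: X9 <- X4 -> X3 -> X6 <- X1
  P3: X9 <- X4 -> X3 -> X2 <- X1
  P4: X9 <- X4 -> X10 <- X3 <- X1
  P5: X9 <- X4 -> X10 <- X3 -> X6 <- X1
  P6: X9 <- X4 -> X10 <- X3 -> X2 <- X1
That exhausts the simple backdoor paths. Count: 6.

6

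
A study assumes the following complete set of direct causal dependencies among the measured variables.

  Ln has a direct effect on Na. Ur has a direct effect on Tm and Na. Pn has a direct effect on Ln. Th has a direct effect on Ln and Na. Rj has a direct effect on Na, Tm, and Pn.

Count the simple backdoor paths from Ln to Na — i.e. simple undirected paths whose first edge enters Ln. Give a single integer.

3

A backdoor path from Ln to Na is any simple undirected path whose first edge points into Ln (i.e. leaves Ln via a parent).
Parents of Ln: {Pn, Th}.
Enumerating:
  P1: Ln <- Th -> Na
  P2: Ln <- Pn <- Rj -> Tm <- Ur -> Na
  P3: Ln <- Pn <- Rj -> Na
That exhausts the simple backdoor paths. Count: 3.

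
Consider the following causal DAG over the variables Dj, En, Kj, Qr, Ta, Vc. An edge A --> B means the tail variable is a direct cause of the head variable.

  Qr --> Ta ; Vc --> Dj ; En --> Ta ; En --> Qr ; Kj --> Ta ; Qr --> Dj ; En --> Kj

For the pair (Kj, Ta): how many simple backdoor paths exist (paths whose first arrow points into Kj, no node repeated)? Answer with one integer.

2

A backdoor path from Kj to Ta is any simple undirected path whose first edge points into Kj (i.e. leaves Kj via a parent).
Parents of Kj: {En}.
Enumerating:
  P1: Kj <- En -> Qr -> Ta
  P2: Kj <- En -> Ta
That exhausts the simple backdoor paths. Count: 2.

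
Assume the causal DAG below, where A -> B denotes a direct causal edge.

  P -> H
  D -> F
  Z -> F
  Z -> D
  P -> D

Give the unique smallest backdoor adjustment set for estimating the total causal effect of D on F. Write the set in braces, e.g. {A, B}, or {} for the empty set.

{Z}

Variables eligible for adjustment (non-descendants of D, excluding D and F): {H, P, Z}.
Backdoor paths from D to F:
  P1: D <- Z -> F
The empty set is not sufficient: P1 (D <- Z -> F) has no collider blocking it and no conditioned non-collider, so it is open.
Try {Z}:
  P1: blocked at fork node Z ∈ conditioning set.
{Z} contains no descendant of D and blocks every backdoor path.
No other singleton works — e.g. {P} leaves P1 open — so {Z} is the unique smallest valid adjustment set.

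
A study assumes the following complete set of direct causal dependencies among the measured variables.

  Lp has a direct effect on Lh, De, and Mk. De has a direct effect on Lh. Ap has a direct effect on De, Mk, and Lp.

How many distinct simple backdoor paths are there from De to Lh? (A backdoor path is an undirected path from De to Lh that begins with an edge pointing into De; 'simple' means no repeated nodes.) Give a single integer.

A backdoor path from De to Lh is any simple undirected path whose first edge points into De (i.e. leaves De via a parent).
Parents of De: {Ap, Lp}.
Enumerating:
  P1: De <- Ap -> Lp -> Lh
  P2: De <- Ap -> Mk <- Lp -> Lh
  P3: De <- Lp -> Lh
That exhausts the simple backdoor paths. Count: 3.

3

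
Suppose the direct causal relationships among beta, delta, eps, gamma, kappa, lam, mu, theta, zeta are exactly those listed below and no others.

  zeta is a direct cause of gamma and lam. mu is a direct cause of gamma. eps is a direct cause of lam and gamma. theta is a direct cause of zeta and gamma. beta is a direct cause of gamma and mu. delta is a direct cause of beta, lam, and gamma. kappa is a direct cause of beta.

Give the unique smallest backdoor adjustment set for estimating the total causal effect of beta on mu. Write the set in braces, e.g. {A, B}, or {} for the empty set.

{}

Variables eligible for adjustment (non-descendants of beta, excluding beta and mu): {delta, eps, kappa, lam, theta, zeta}.
Backdoor paths from beta to mu:
  P1: beta <- delta -> lam <- eps -> gamma <- mu
  P2: beta <- delta -> lam <- zeta <- theta -> gamma <- mu
  P3: beta <- delta -> lam <- zeta -> gamma <- mu
  P4: beta <- delta -> gamma <- mu
Each backdoor path contains an unconditioned collider, so every path is already blocked with the empty conditioning set:
  P1: blocked at collider lam (neither it nor any descendant is in the conditioning set).
  P2: blocked at collider lam (neither it nor any descendant is in the conditioning set).
  P3: blocked at collider lam (neither it nor any descendant is in the conditioning set).
  P4: blocked at collider gamma (neither it nor any descendant is in the conditioning set).
The empty set is therefore the unique smallest valid set.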